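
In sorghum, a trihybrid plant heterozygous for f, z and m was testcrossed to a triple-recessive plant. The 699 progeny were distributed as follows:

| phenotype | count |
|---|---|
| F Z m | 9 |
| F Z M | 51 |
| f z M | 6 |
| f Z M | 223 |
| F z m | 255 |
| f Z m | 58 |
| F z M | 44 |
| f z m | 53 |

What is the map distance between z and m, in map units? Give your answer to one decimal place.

The two most frequent reciprocal classes, f Z M and F z m, are the parental types, so the F1 was f Z M / F z m.
The two rarest classes, f z M and F Z m, are the double crossovers. Comparing them with the parentals, only the z allele has switched, so z is the middle locus and the order is m – z – f.
Crossovers in the m–z interval produce the single-crossover classes f Z m and F z M (58 + 44 = 102) plus the double crossovers (15).
RF(m–z) = (102 + 15) / 699 = 117/699 = 0.1674 → 16.7 map units.

16.7 map units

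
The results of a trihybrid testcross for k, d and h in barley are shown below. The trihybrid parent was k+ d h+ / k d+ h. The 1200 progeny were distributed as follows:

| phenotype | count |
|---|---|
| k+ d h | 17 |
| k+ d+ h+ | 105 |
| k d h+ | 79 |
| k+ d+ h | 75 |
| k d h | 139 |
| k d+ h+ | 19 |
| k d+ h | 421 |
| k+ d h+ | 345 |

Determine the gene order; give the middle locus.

h

The two rarest classes, k+ d h and k d+ h+, are the double crossovers. Comparing them with the parentals, only the h allele has switched, so h is the middle locus and the order is d – h – k.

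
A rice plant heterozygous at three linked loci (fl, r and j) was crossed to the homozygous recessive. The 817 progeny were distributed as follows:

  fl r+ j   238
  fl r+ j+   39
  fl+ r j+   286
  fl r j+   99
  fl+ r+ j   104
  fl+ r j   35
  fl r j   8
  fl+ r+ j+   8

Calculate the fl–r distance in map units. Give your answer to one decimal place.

26.8 map units

The two most frequent reciprocal classes, fl+ r j+ and fl r+ j, are the parental types, so the F1 was fl+ r j+ / fl r+ j.
The two rarest classes, fl+ r+ j+ and fl r j, are the double crossovers. Comparing them with the parentals, only the r allele has switched, so r is the middle locus and the order is j – r – fl.
Crossovers in the r–fl interval produce the single-crossover classes fl r j+ and fl+ r+ j (99 + 104 = 203) plus the double crossovers (16).
RF(r–fl) = (203 + 16) / 817 = 219/817 = 0.2681 → 26.8 map units.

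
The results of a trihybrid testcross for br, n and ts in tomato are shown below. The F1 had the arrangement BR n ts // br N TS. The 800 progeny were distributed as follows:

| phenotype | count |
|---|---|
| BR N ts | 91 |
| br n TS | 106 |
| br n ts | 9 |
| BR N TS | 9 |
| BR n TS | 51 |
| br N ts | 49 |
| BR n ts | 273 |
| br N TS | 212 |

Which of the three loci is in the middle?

The two rarest classes, br n ts and BR N TS, are the double crossovers. Comparing them with the parentals, only the br allele has switched, so br is the middle locus and the order is n – br – ts.

br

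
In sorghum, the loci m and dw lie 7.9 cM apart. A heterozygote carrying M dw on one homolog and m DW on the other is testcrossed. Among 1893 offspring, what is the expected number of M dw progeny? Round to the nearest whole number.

872

A map distance of 7.9 cM corresponds to a recombination frequency of 0.079.
The F1 is M dw / m DW, so M dw is a parental gamete class with expected frequency (1 − r)/2 = 0.921/2 = 0.4605.
Expected number = 0.4605 × 1893 = 871.73 ≈ 872.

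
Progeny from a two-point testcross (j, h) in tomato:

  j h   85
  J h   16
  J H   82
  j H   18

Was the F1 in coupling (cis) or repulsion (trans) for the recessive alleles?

The two most frequent classes are J H (82) and j h (85); these are the parental (non-recombinant) types.
So the F1 carried J H on one chromosome and j h on the other — the recessive alleles are on the same chromosome (cis / coupling).

cis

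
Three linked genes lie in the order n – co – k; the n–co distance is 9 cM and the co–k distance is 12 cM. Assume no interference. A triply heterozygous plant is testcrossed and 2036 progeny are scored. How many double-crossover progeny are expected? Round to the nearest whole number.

Map distances give recombination frequencies of 0.090 and 0.120 for the two intervals.
With no interference, expected double-crossover frequency = 0.090 × 0.120 = 0.01080.
Expected number = 0.01080 × 2036 = 21.99 ≈ 22.

22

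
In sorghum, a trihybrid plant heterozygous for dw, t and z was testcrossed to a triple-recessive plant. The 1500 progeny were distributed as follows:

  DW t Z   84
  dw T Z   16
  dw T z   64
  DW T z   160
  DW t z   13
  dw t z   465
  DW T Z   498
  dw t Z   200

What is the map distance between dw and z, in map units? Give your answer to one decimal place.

25.9 map units

The two most frequent reciprocal classes, dw t z and DW T Z, are the parental types, so the F1 was dw t z / DW T Z.
The two rarest classes, DW t z and dw T Z, are the double crossovers. Comparing them with the parentals, only the dw allele has switched, so dw is the middle locus and the order is t – dw – z.
Crossovers in the dw–z interval produce the single-crossover classes dw t Z and DW T z (200 + 160 = 360) plus the double crossovers (29).
RF(dw–z) = (360 + 29) / 1500 = 389/1500 = 0.2593 → 25.9 map units.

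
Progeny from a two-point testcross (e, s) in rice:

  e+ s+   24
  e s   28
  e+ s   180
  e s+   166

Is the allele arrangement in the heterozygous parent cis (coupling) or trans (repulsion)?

The two most frequent classes are e+ s (180) and e s+ (166); these are the parental (non-recombinant) types.
So the F1 carried e+ s on one chromosome and e s+ on the other — the recessive alleles are on opposite chromosomes (trans / repulsion).

trans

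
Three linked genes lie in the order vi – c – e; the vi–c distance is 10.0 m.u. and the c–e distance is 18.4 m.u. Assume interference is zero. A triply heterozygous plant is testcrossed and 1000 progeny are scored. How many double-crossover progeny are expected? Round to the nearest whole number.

18

Map distances give recombination frequencies of 0.100 and 0.184 for the two intervals.
With no interference, expected double-crossover frequency = 0.100 × 0.184 = 0.01840.
Expected number = 0.01840 × 1000 = 18.40 ≈ 18.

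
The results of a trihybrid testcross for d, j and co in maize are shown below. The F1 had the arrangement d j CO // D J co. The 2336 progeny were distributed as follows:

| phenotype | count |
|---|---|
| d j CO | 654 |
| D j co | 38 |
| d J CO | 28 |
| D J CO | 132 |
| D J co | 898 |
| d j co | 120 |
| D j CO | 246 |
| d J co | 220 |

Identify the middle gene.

j

The two rarest classes, d J CO and D j co, are the double crossovers. Comparing them with the parentals, only the j allele has switched, so j is the middle locus and the order is co – j – d.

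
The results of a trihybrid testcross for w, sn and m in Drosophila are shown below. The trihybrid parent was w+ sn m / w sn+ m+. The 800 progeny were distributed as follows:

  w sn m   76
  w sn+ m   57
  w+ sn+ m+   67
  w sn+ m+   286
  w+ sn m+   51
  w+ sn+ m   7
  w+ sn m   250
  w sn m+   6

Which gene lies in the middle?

sn

The two rarest classes, w+ sn+ m and w sn m+, are the double crossovers. Comparing them with the parentals, only the sn allele has switched, so sn is the middle locus and the order is m – sn – w.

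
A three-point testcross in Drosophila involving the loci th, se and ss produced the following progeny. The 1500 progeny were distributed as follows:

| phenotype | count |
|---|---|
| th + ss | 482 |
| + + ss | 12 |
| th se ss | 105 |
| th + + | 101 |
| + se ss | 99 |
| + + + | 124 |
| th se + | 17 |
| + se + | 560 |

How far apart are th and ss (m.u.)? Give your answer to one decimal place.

15.3 m.u.

The two most frequent reciprocal classes, th + ss and + se +, are the parental types, so the F1 was th + ss / + se +.
The two rarest classes, + + ss and th se +, are the double crossovers. Comparing them with the parentals, only the th allele has switched, so th is the middle locus and the order is se – th – ss.
Crossovers in the th–ss interval produce the single-crossover classes th + + and + se ss (101 + 99 = 200) plus the double crossovers (29).
RF(th–ss) = (200 + 29) / 1500 = 229/1500 = 0.1527 → 15.3 m.u.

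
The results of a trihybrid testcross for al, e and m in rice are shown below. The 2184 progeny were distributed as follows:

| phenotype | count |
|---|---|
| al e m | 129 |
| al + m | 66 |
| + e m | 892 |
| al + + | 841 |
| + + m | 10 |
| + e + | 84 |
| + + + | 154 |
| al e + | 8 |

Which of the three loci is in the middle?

e

The two most frequent reciprocal classes, + e m and al + +, are the parental types, so the F1 was + e m / al + +.
The two rarest classes, + + m and al e +, are the double crossovers. Comparing them with the parentals, only the e allele has switched, so e is the middle locus and the order is al – e – m.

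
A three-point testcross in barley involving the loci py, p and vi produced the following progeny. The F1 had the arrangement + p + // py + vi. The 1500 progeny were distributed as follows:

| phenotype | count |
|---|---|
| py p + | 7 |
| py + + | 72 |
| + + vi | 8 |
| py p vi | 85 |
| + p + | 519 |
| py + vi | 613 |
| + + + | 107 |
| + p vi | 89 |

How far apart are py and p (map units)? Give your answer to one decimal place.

The two rarest classes, py p + and + + vi, are the double crossovers. Comparing them with the parentals, only the py allele has switched, so py is the middle locus and the order is vi – py – p.
Crossovers in the py–p interval produce the single-crossover classes + + + and py p vi (107 + 85 = 192) plus the double crossovers (15).
RF(py–p) = (192 + 15) / 1500 = 207/1500 = 0.1380 → 13.8 map units.

13.8 map units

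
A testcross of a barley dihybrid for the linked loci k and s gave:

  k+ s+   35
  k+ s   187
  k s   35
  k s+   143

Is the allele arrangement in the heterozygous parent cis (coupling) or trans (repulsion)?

trans

The two most frequent classes are k+ s (187) and k s+ (143); these are the parental (non-recombinant) types.
So the F1 carried k+ s on one chromosome and k s+ on the other — the recessive alleles are on opposite chromosomes (trans / repulsion).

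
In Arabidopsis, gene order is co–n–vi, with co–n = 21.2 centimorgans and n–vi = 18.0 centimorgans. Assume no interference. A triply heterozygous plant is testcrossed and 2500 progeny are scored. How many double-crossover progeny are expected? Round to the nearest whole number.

95

Map distances give recombination frequencies of 0.212 and 0.180 for the two intervals.
With no interference, expected double-crossover frequency = 0.212 × 0.180 = 0.03816.
Expected number = 0.03816 × 2500 = 95.40 ≈ 95.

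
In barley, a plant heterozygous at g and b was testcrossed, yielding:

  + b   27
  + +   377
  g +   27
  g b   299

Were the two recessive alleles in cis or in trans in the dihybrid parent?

cis

The two most frequent classes are + + (377) and g b (299); these are the parental (non-recombinant) types.
So the F1 carried + + on one chromosome and g b on the other — the recessive alleles are on the same chromosome (cis / coupling).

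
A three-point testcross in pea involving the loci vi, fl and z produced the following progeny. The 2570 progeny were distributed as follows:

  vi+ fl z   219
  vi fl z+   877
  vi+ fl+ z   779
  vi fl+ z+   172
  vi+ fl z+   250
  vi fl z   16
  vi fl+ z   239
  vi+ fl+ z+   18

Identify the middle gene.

z

The two most frequent reciprocal classes, vi+ fl+ z and vi fl z+, are the parental types, so the F1 was vi+ fl+ z / vi fl z+.
The two rarest classes, vi+ fl+ z+ and vi fl z, are the double crossovers. Comparing them with the parentals, only the z allele has switched, so z is the middle locus and the order is fl – z – vi.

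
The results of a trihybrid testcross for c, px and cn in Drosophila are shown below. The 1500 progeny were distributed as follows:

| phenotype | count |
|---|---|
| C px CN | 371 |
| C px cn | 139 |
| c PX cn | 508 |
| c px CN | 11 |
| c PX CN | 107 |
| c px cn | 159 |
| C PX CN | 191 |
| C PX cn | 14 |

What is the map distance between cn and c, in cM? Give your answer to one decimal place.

18.1 cM

The two most frequent reciprocal classes, c PX cn and C px CN, are the parental types, so the F1 was c PX cn / C px CN.
The two rarest classes, C PX cn and c px CN, are the double crossovers. Comparing them with the parentals, only the c allele has switched, so c is the middle locus and the order is px – c – cn.
Crossovers in the c–cn interval produce the single-crossover classes c PX CN and C px cn (107 + 139 = 246) plus the double crossovers (25).
RF(c–cn) = (246 + 25) / 1500 = 271/1500 = 0.1807 → 18.1 cM.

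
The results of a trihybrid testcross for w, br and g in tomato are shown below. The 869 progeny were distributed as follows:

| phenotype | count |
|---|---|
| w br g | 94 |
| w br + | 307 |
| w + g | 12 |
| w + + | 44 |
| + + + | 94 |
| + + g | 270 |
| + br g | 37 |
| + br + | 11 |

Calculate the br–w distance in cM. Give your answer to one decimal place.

The two most frequent reciprocal classes, w br + and + + g, are the parental types, so the F1 was w br + / + + g.
The two rarest classes, + br + and w + g, are the double crossovers. Comparing them with the parentals, only the w allele has switched, so w is the middle locus and the order is br – w – g.
Crossovers in the br–w interval produce the single-crossover classes w + + and + br g (44 + 37 = 81) plus the double crossovers (23).
RF(br–w) = (81 + 23) / 869 = 104/869 = 0.1197 → 12.0 cM.

12.0 cM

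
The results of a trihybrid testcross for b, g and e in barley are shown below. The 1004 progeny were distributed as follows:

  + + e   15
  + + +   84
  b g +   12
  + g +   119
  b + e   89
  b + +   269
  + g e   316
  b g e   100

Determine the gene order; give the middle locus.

g

The two most frequent reciprocal classes, + g e and b + +, are the parental types, so the F1 was + g e / b + +.
The two rarest classes, + + e and b g +, are the double crossovers. Comparing them with the parentals, only the g allele has switched, so g is the middle locus and the order is b – g – e.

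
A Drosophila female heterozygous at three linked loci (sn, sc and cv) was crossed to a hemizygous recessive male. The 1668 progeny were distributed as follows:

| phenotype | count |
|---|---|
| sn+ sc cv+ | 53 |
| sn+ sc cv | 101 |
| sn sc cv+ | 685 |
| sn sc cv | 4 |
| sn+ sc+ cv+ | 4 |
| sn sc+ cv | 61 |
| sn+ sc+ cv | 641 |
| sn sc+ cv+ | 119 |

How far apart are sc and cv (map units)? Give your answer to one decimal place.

13.7 map units

The two most frequent reciprocal classes, sn sc cv+ and sn+ sc+ cv, are the parental types, so the F1 was sn sc cv+ / sn+ sc+ cv.
The two rarest classes, sn sc cv and sn+ sc+ cv+, are the double crossovers. Comparing them with the parentals, only the cv allele has switched, so cv is the middle locus and the order is sn – cv – sc.
Crossovers in the cv–sc interval produce the single-crossover classes sn sc+ cv+ and sn+ sc cv (119 + 101 = 220) plus the double crossovers (8).
RF(cv–sc) = (220 + 8) / 1668 = 228/1668 = 0.1367 → 13.7 map units.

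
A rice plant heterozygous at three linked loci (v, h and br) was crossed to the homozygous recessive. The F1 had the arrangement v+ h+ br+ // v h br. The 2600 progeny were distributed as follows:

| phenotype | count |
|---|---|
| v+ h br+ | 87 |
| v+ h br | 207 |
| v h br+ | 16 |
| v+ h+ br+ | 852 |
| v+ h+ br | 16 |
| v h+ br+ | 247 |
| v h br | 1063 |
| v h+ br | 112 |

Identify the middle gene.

The two rarest classes, v+ h+ br and v h br+, are the double crossovers. Comparing them with the parentals, only the br allele has switched, so br is the middle locus and the order is v – br – h.

br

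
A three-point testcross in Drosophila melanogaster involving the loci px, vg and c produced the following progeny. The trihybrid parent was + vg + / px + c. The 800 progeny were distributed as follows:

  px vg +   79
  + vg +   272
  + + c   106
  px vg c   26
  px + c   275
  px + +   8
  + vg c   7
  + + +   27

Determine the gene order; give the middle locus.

The two rarest classes, + vg c and px + +, are the double crossovers. Comparing them with the parentals, only the c allele has switched, so c is the middle locus and the order is vg – c – px.

c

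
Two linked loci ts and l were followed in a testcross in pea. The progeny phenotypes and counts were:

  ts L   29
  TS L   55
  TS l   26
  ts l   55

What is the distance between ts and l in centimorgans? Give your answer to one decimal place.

The two most frequent classes, TS L (55) and ts l (55), are the parental types, so the F1 was TS L / ts l.
The recombinant classes are TS l and ts L: 26 + 29 = 55.
Recombination frequency = 55/165 = 0.3333 ≈ 33.3%, i.e. 33.3 centimorgans.

33.3 centimorgans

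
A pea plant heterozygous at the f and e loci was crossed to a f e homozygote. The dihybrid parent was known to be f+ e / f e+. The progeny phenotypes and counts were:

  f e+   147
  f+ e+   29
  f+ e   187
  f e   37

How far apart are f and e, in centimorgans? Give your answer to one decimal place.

16.5 centimorgans

The recombinant classes are f+ e+ and f e: 29 + 37 = 66.
Recombination frequency = 66/400 = 0.1650 ≈ 16.5%, i.e. 16.5 centimorgans.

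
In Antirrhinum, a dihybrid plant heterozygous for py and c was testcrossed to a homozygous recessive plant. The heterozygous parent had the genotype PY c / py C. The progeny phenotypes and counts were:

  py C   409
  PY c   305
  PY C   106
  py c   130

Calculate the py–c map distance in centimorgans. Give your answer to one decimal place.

The recombinant classes are PY C and py c: 106 + 130 = 236.
Recombination frequency = 236/950 = 0.2484 ≈ 24.8%, i.e. 24.8 centimorgans.

24.8 centimorgans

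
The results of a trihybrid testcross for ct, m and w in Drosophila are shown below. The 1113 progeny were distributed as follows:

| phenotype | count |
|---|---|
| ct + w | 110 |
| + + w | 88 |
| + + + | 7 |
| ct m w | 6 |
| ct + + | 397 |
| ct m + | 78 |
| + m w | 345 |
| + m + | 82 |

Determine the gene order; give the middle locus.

The two most frequent reciprocal classes, + m w and ct + +, are the parental types, so the F1 was + m w / ct + +.
The two rarest classes, ct m w and + + +, are the double crossovers. Comparing them with the parentals, only the ct allele has switched, so ct is the middle locus and the order is w – ct – m.

ct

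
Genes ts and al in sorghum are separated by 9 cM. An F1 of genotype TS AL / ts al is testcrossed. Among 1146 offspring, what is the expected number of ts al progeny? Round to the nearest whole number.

521

A map distance of 9 cM corresponds to a recombination frequency of 0.090.
The F1 is TS AL / ts al, so ts al is a parental gamete class with expected frequency (1 − r)/2 = 0.910/2 = 0.4550.
Expected number = 0.4550 × 1146 = 521.43 ≈ 521.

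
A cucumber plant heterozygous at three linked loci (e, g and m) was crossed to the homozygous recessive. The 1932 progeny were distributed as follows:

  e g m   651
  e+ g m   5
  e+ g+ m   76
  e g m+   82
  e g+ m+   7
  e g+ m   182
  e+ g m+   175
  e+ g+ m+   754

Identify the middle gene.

e

The two most frequent reciprocal classes, e+ g+ m+ and e g m, are the parental types, so the F1 was e+ g+ m+ / e g m.
The two rarest classes, e g+ m+ and e+ g m, are the double crossovers. Comparing them with the parentals, only the e allele has switched, so e is the middle locus and the order is g – e – m.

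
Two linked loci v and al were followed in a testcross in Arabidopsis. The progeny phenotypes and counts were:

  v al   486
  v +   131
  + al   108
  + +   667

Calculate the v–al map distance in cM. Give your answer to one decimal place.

The two most frequent classes, + + (667) and v al (486), are the parental types, so the F1 was + + / v al.
The recombinant classes are + al and v +: 108 + 131 = 239.
Recombination frequency = 239/1392 = 0.1717 ≈ 17.2%, i.e. 17.2 cM.

17.2 cM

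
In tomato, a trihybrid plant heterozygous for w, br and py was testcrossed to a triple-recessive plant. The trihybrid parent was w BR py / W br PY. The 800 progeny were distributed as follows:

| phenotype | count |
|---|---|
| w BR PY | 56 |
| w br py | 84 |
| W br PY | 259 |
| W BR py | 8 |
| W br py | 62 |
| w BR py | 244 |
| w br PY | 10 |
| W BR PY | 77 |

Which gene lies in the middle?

w

The two rarest classes, W BR py and w br PY, are the double crossovers. Comparing them with the parentals, only the w allele has switched, so w is the middle locus and the order is py – w – br.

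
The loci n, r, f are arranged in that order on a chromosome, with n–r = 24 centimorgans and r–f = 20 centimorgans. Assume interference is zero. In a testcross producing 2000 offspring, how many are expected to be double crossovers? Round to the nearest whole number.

Map distances give recombination frequencies of 0.240 and 0.200 for the two intervals.
With no interference, expected double-crossover frequency = 0.240 × 0.200 = 0.04800.
Expected number = 0.04800 × 2000 = 96.00 ≈ 96.

96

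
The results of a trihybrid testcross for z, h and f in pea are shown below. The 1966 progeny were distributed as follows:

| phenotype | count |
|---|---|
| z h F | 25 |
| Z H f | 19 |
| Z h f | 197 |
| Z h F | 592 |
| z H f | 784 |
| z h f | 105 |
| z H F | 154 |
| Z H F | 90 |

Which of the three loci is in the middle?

The two most frequent reciprocal classes, Z h F and z H f, are the parental types, so the F1 was Z h F / z H f.
The two rarest classes, z h F and Z H f, are the double crossovers. Comparing them with the parentals, only the z allele has switched, so z is the middle locus and the order is f – z – h.

z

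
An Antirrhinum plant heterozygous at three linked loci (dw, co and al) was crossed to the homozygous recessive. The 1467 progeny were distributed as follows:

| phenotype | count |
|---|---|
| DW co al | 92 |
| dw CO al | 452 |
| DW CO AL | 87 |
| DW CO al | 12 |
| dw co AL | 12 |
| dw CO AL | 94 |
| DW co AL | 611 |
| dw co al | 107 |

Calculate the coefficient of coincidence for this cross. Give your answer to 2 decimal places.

0.77

The two most frequent reciprocal classes, dw CO al and DW co AL, are the parental types, so the F1 was dw CO al / DW co AL.
The two rarest classes, DW CO al and dw co AL, are the double crossovers. Comparing them with the parentals, only the dw allele has switched, so dw is the middle locus and the order is al – dw – co.
al–dw: (186 + 24)/1467 = 0.1431; dw–co: (194 + 24)/1467 = 0.1486.
Expected DCO frequency = 0.1431 × 0.1486 ≈ 0.02126; observed = 24/1467 ≈ 0.01636.
Coefficient of coincidence = 0.01636/0.02126 ≈ 0.77.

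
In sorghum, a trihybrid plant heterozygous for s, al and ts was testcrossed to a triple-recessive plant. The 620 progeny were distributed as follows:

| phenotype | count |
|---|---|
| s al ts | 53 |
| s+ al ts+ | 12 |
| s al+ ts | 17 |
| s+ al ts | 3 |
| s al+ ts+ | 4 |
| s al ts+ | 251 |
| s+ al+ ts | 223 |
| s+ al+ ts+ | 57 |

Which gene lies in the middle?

The two most frequent reciprocal classes, s al ts+ and s+ al+ ts, are the parental types, so the F1 was s al ts+ / s+ al+ ts.
The two rarest classes, s al+ ts+ and s+ al ts, are the double crossovers. Comparing them with the parentals, only the al allele has switched, so al is the middle locus and the order is s – al – ts.

al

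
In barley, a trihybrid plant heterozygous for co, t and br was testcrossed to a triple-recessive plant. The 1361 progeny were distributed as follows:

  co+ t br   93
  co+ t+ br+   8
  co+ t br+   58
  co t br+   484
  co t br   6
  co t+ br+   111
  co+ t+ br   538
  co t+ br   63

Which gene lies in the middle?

The two most frequent reciprocal classes, co+ t+ br and co t br+, are the parental types, so the F1 was co+ t+ br / co t br+.
The two rarest classes, co+ t+ br+ and co t br, are the double crossovers. Comparing them with the parentals, only the br allele has switched, so br is the middle locus and the order is t – br – co.

br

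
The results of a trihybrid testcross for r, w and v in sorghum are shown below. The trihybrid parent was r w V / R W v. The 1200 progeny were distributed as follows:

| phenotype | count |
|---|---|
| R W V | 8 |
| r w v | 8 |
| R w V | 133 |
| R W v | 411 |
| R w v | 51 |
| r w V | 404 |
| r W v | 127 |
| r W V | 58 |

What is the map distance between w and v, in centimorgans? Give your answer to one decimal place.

The two rarest classes, r w v and R W V, are the double crossovers. Comparing them with the parentals, only the v allele has switched, so v is the middle locus and the order is w – v – r.
Crossovers in the w–v interval produce the single-crossover classes r W V and R w v (58 + 51 = 109) plus the double crossovers (16).
RF(w–v) = (109 + 16) / 1200 = 125/1200 = 0.1042 → 10.4 centimorgans.

10.4 centimorgans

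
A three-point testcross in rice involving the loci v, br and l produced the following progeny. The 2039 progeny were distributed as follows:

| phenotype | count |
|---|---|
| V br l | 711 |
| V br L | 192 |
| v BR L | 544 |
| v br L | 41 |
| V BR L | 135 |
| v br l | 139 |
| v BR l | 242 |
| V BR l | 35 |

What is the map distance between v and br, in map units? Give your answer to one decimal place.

17.2 map units

The two most frequent reciprocal classes, v BR L and V br l, are the parental types, so the F1 was v BR L / V br l.
The two rarest classes, v br L and V BR l, are the double crossovers. Comparing them with the parentals, only the br allele has switched, so br is the middle locus and the order is v – br – l.
Crossovers in the v–br interval produce the single-crossover classes V BR L and v br l (135 + 139 = 274) plus the double crossovers (76).
RF(v–br) = (274 + 76) / 2039 = 350/2039 = 0.1717 → 17.2 map units.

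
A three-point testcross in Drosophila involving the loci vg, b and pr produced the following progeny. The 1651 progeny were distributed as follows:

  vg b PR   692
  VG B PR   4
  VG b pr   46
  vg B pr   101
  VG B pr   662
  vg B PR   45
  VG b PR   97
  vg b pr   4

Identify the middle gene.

The two most frequent reciprocal classes, VG B pr and vg b PR, are the parental types, so the F1 was VG B pr / vg b PR.
The two rarest classes, VG B PR and vg b pr, are the double crossovers. Comparing them with the parentals, only the pr allele has switched, so pr is the middle locus and the order is vg – pr – b.

pr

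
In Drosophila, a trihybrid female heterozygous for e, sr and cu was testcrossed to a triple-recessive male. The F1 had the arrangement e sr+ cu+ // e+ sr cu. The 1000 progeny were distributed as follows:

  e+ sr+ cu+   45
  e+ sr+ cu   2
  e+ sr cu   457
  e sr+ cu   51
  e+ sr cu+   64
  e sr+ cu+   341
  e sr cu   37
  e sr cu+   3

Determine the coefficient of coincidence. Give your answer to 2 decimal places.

The two rarest classes, e sr cu+ and e+ sr+ cu, are the double crossovers. Comparing them with the parentals, only the sr allele has switched, so sr is the middle locus and the order is e – sr – cu.
e–sr: (82 + 5)/1000 = 0.0870; sr–cu: (115 + 5)/1000 = 0.1200.
Expected DCO frequency = 0.0870 × 0.1200 ≈ 0.01044; observed = 5/1000 ≈ 0.00500.
Coefficient of coincidence = 0.00500/0.01044 ≈ 0.48.

0.48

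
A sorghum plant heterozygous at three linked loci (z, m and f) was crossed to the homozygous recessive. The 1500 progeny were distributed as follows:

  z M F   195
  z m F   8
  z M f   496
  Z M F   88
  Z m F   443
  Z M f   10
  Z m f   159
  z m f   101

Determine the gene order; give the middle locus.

z

The two most frequent reciprocal classes, z M f and Z m F, are the parental types, so the F1 was z M f / Z m F.
The two rarest classes, Z M f and z m F, are the double crossovers. Comparing them with the parentals, only the z allele has switched, so z is the middle locus and the order is f – z – m.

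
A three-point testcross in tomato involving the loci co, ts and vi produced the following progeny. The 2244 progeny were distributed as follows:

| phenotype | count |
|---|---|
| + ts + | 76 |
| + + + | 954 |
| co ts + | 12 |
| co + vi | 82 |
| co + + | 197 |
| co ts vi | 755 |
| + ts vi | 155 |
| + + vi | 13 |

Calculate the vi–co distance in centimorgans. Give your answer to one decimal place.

The two most frequent reciprocal classes, co ts vi and + + +, are the parental types, so the F1 was co ts vi / + + +.
The two rarest classes, co ts + and + + vi, are the double crossovers. Comparing them with the parentals, only the vi allele has switched, so vi is the middle locus and the order is co – vi – ts.
Crossovers in the co–vi interval produce the single-crossover classes + ts vi and co + + (155 + 197 = 352) plus the double crossovers (25).
RF(co–vi) = (352 + 25) / 2244 = 377/2244 = 0.1680 → 16.8 centimorgans.

16.8 centimorgans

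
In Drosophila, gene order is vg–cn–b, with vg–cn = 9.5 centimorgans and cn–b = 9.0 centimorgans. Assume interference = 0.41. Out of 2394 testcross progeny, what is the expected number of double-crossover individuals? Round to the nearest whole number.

Map distances give recombination frequencies of 0.095 and 0.090 for the two intervals.
With interference 0.41 (so coincidence = 0.59), expected double-crossover frequency = 0.095 × 0.090 × 0.59 = 0.00504.
Expected number = 0.00504 × 2394 = 12.08 ≈ 12.

12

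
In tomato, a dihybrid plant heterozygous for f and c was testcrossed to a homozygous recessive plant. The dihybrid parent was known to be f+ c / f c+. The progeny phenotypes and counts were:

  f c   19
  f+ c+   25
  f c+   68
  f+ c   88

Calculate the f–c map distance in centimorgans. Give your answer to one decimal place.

The recombinant classes are f+ c+ and f c: 25 + 19 = 44.
Recombination frequency = 44/200 = 0.2200 ≈ 22.0%, i.e. 22.0 centimorgans.

22.0 centimorgans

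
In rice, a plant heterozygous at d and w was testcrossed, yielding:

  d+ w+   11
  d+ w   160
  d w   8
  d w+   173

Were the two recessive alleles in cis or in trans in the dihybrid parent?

The two most frequent classes are d+ w (160) and d w+ (173); these are the parental (non-recombinant) types.
So the F1 carried d+ w on one chromosome and d w+ on the other — the recessive alleles are on opposite chromosomes (trans / repulsion).

trans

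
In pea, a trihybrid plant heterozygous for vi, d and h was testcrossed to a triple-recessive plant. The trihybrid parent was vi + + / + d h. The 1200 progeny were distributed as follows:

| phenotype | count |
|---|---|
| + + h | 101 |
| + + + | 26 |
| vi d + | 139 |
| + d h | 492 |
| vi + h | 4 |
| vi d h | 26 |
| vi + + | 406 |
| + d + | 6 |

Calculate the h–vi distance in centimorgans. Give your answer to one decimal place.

5.2 centimorgans

The two rarest classes, vi + h and + d +, are the double crossovers. Comparing them with the parentals, only the h allele has switched, so h is the middle locus and the order is d – h – vi.
Crossovers in the h–vi interval produce the single-crossover classes + + + and vi d h (26 + 26 = 52) plus the double crossovers (10).
RF(h–vi) = (52 + 10) / 1200 = 62/1200 = 0.0517 → 5.2 centimorgans.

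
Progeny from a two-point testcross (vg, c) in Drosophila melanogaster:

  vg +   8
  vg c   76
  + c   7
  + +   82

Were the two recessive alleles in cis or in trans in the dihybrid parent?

cis

The two most frequent classes are + + (82) and vg c (76); these are the parental (non-recombinant) types.
So the F1 carried + + on one chromosome and vg c on the other — the recessive alleles are on the same chromosome (cis / coupling).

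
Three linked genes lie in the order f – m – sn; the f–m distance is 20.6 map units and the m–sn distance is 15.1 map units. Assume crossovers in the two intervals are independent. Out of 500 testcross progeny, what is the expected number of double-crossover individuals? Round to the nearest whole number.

Map distances give recombination frequencies of 0.206 and 0.151 for the two intervals.
With no interference, expected double-crossover frequency = 0.206 × 0.151 = 0.03111.
Expected number = 0.03111 × 500 = 15.55 ≈ 16.

16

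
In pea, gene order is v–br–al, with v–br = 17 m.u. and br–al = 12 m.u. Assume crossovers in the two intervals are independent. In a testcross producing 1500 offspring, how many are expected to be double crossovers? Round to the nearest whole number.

Map distances give recombination frequencies of 0.170 and 0.120 for the two intervals.
With no interference, expected double-crossover frequency = 0.170 × 0.120 = 0.02040.
Expected number = 0.02040 × 1500 = 30.60 ≈ 31.

31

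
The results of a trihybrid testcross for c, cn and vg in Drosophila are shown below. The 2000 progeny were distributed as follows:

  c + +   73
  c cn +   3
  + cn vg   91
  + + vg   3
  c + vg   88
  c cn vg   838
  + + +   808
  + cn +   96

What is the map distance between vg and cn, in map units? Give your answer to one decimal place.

The two most frequent reciprocal classes, + + + and c cn vg, are the parental types, so the F1 was + + + / c cn vg.
The two rarest classes, + + vg and c cn +, are the double crossovers. Comparing them with the parentals, only the vg allele has switched, so vg is the middle locus and the order is c – vg – cn.
Crossovers in the vg–cn interval produce the single-crossover classes + cn + and c + vg (96 + 88 = 184) plus the double crossovers (6).
RF(vg–cn) = (184 + 6) / 2000 = 190/2000 = 0.0950 → 9.5 map units.

9.5 map units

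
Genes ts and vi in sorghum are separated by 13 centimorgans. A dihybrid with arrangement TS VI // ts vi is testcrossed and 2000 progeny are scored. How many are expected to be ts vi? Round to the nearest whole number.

A map distance of 13 centimorgans corresponds to a recombination frequency of 0.130.
The F1 is TS VI / ts vi, so ts vi is a parental gamete class with expected frequency (1 − r)/2 = 0.870/2 = 0.4350.
Expected number = 0.4350 × 2000 = 870.00 ≈ 870.

870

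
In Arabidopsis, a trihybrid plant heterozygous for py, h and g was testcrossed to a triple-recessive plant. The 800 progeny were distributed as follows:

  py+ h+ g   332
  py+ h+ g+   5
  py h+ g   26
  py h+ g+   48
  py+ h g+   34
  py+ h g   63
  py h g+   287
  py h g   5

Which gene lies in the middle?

g

The two most frequent reciprocal classes, py+ h+ g and py h g+, are the parental types, so the F1 was py+ h+ g / py h g+.
The two rarest classes, py+ h+ g+ and py h g, are the double crossovers. Comparing them with the parentals, only the g allele has switched, so g is the middle locus and the order is py – g – h.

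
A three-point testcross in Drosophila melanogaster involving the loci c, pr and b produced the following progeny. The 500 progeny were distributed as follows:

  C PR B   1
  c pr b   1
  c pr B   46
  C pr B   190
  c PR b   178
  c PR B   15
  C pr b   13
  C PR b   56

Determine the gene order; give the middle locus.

pr

The two most frequent reciprocal classes, c PR b and C pr B, are the parental types, so the F1 was c PR b / C pr B.
The two rarest classes, c pr b and C PR B, are the double crossovers. Comparing them with the parentals, only the pr allele has switched, so pr is the middle locus and the order is b – pr – c.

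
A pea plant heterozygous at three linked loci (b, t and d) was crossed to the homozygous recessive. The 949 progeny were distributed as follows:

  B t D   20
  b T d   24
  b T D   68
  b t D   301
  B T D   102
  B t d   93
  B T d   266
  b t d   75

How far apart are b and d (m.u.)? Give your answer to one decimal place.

The two most frequent reciprocal classes, b t D and B T d, are the parental types, so the F1 was b t D / B T d.
The two rarest classes, B t D and b T d, are the double crossovers. Comparing them with the parentals, only the b allele has switched, so b is the middle locus and the order is t – b – d.
Crossovers in the b–d interval produce the single-crossover classes b t d and B T D (75 + 102 = 177) plus the double crossovers (44).
RF(b–d) = (177 + 44) / 949 = 221/949 = 0.2329 → 23.3 m.u.

23.3 m.u.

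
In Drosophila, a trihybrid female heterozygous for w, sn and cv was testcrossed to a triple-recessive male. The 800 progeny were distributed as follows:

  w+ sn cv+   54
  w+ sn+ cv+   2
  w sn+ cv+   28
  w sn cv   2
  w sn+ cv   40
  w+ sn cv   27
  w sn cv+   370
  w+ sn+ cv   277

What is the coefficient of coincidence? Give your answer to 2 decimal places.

0.55

The two most frequent reciprocal classes, w sn cv+ and w+ sn+ cv, are the parental types, so the F1 was w sn cv+ / w+ sn+ cv.
The two rarest classes, w sn cv and w+ sn+ cv+, are the double crossovers. Comparing them with the parentals, only the cv allele has switched, so cv is the middle locus and the order is sn – cv – w.
sn–cv: (55 + 4)/800 = 0.0737; cv–w: (94 + 4)/800 = 0.1225.
Expected DCO frequency = 0.0737 × 0.1225 ≈ 0.00903; observed = 4/800 ≈ 0.00500.
Coefficient of coincidence = 0.00500/0.00903 ≈ 0.55.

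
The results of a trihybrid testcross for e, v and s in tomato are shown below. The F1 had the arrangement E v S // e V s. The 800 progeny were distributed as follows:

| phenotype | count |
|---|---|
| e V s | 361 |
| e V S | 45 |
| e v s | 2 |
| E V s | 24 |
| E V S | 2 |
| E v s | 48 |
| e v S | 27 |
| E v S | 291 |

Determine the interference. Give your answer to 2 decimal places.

The two rarest classes, E V S and e v s, are the double crossovers. Comparing them with the parentals, only the v allele has switched, so v is the middle locus and the order is e – v – s.
e–v: (51 + 4)/800 = 0.0688; v–s: (93 + 4)/800 = 0.1212.
Expected DCO frequency = 0.0688 × 0.1212 ≈ 0.00834; observed = 4/800 ≈ 0.00500.
Coefficient of coincidence = 0.00500/0.00834 ≈ 0.60; interference = 1 − 0.60 = 0.40.

0.40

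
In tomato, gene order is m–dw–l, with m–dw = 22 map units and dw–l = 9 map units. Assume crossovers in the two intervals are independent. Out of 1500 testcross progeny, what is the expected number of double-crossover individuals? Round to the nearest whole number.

30

Map distances give recombination frequencies of 0.220 and 0.090 for the two intervals.
With no interference, expected double-crossover frequency = 0.220 × 0.090 = 0.01980.
Expected number = 0.01980 × 1500 = 29.70 ≈ 30.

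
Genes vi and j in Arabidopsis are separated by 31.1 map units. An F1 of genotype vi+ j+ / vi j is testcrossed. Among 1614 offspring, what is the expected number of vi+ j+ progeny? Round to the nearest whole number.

A map distance of 31.1 map units corresponds to a recombination frequency of 0.311.
The F1 is vi+ j+ / vi j, so vi+ j+ is a parental gamete class with expected frequency (1 − r)/2 = 0.689/2 = 0.3445.
Expected number = 0.3445 × 1614 = 556.02 ≈ 556.

556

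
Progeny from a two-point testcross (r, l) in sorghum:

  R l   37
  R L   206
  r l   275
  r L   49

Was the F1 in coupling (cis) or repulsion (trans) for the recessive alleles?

The two most frequent classes are R L (206) and r l (275); these are the parental (non-recombinant) types.
So the F1 carried R L on one chromosome and r l on the other — the recessive alleles are on the same chromosome (cis / coupling).

cis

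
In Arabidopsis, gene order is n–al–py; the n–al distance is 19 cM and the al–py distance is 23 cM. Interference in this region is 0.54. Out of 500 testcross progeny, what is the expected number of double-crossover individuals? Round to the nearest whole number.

10

Map distances give recombination frequencies of 0.190 and 0.230 for the two intervals.
With interference 0.54 (so coincidence = 0.46), expected double-crossover frequency = 0.190 × 0.230 × 0.46 = 0.02010.
Expected number = 0.02010 × 500 = 10.05 ≈ 10.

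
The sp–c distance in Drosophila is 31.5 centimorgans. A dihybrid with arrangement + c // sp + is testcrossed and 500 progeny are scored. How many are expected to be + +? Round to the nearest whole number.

A map distance of 31.5 centimorgans corresponds to a recombination frequency of 0.315.
The F1 is + c / sp +, so + + is a recombinant gamete class with expected frequency r/2 = 0.315/2 = 0.1575.
Expected number = 0.1575 × 500 = 78.75 ≈ 79.

79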